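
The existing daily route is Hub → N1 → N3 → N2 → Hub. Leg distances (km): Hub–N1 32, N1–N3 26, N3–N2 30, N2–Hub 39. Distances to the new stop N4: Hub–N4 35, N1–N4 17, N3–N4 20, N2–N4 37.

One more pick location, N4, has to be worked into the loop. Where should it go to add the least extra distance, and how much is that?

Insertion cost between consecutive stops i–j is d(i,N4) + d(N4,j) − d(i,j):
  between Hub and N1: 35 + 17 − 32 = 20
  between N1 and N3: 17 + 20 − 26 = 11
  between N3 and N2: 20 + 37 − 30 = 27
  between N2 and Hub: 37 + 35 − 39 = 33
Cheapest insertion is between N1 and N3, adding 11.
New total = 127 + 11 = 138.

Minimum extra distance: 11 km, inserting N4 between N1 and N3.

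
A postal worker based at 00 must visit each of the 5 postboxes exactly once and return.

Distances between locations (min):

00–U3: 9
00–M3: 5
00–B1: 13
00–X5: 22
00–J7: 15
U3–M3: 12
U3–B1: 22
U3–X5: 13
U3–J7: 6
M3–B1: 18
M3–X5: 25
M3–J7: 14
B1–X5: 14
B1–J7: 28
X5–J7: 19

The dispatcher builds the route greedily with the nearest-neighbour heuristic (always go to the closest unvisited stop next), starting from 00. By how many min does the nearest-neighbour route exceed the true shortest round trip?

4 min longer than the optimal tour.

From 00: M3=5, U3=9, B1=13, J7=15, X5=22 → choose M3 (5).
From M3: U3=12, J7=14, B1=18, X5=25 → choose U3 (12).
From U3: J7=6, X5=13, B1=22 → choose J7 (6).
From J7: X5=19, B1=28 → choose X5 (19).
From X5: B1=14 → choose B1 (14).
NN route 00 → M3 → U3 → J7 → X5 → B1 → 00 costs 69.
Optimal: 00 → M3 → J7 → U3 → X5 → B1 → 00 costs 65 (by enumerating all 60 distinct tours).
Excess = 69 − 65 = 4.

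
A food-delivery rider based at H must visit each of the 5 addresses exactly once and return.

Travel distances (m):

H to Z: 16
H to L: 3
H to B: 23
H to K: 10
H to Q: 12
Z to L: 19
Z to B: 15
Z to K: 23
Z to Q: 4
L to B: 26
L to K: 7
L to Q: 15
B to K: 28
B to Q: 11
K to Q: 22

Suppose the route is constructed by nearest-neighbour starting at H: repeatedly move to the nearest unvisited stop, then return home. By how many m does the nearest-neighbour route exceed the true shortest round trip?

H: L=3, K=10, Q=12, Z=16, B=23 ⇒ L
L: K=7, Q=15, Z=19, B=26 ⇒ K
K: Q=22, Z=23, B=28 ⇒ Q
Q: Z=4, B=11 ⇒ Z
Z: B=15 ⇒ B
NN route H → L → K → Q → Z → B → H costs 74.
Optimal: H → Z → Q → B → K → L → H costs 69 (by enumerating all 60 distinct tours).
Excess = 74 − 69 = 5.

5 m longer than the optimal tour.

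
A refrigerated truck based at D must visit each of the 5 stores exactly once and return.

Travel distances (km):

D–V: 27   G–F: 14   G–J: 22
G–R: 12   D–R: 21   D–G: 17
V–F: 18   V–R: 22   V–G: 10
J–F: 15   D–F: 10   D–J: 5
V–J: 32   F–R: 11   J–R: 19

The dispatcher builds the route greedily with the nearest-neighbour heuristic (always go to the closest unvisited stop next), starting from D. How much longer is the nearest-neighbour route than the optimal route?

Excess over optimum: 6 km.

D: J=5, F=10, G=17, R=21, V=27 ⇒ J
J: F=15, R=19, G=22, V=32 ⇒ F
F: R=11, G=14, V=18 ⇒ R
R: G=12, V=22 ⇒ G
G: V=10 ⇒ V
NN route D → J → F → R → G → V → D costs 80.
Optimal: D → J → R → G → V → F → D costs 74 (by enumerating all 60 distinct tours).
Excess = 80 − 74 = 6.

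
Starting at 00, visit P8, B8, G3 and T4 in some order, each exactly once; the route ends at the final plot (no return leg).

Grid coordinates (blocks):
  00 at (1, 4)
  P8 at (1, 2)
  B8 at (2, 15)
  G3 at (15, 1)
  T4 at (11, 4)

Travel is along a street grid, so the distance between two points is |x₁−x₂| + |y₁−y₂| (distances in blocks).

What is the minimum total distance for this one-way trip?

43 blocks — the minimum one-way total.

There are 4! = 24 possible orderings.
00 → P8 → B8 → G3 → T4: 2+14+27+7 = 50
00 → P8 → B8 → T4 → G3: 2+14+20+7 = 43
00 → P8 → G3 → B8 → T4: 2+15+27+20 = 64
00 → P8 → G3 → T4 → B8: 2+15+7+20 = 44
00 → P8 → T4 → B8 → G3: 2+12+20+27 = 61
00 → P8 → T4 → G3 → B8: 2+12+7+27 = 48
00 → B8 → P8 → G3 → T4: 12+14+15+7 = 48
00 → B8 → P8 → T4 → G3: 12+14+12+7 = 45
00 → B8 → G3 → P8 → T4: 12+27+15+12 = 66
00 → B8 → G3 → T4 → P8: 12+27+7+12 = 58
00 → B8 → T4 → P8 → G3: 12+20+12+15 = 59
00 → B8 → T4 → G3 → P8: 12+20+7+15 = 54
00 → G3 → P8 → B8 → T4: 17+15+14+20 = 66
00 → G3 → P8 → T4 → B8: 17+15+12+20 = 64
… (10 more)
The minimum is 43.
One shortest path: 00 → P8 → B8 → T4 → G3.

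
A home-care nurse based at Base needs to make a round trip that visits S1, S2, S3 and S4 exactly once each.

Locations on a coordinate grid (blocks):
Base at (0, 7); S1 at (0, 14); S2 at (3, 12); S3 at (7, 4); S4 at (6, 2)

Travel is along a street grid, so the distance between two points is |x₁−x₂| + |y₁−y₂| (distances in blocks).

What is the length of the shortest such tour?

Base → S1 → S2 → S3 → S4 → Base: 7+5+12+3+11 = 38
Base → S1 → S2 → S4 → S3 → Base: 7+5+13+3+10 = 38
Base → S1 → S3 → S2 → S4 → Base: 7+17+12+13+11 = 60
Base → S1 → S3 → S4 → S2 → Base: 7+17+3+13+8 = 48
Base → S1 → S4 → S2 → S3 → Base: 7+18+13+12+10 = 60
Base → S1 → S4 → S3 → S2 → Base: 7+18+3+12+8 = 48
Base → S2 → S1 → S3 → S4 → Base: 8+5+17+3+11 = 44
Base → S2 → S1 → S4 → S3 → Base: 8+5+18+3+10 = 44
Base → S2 → S3 → S1 → S4 → Base: 8+12+17+18+11 = 66
Base → S2 → S4 → S1 → S3 → Base: 8+13+18+17+10 = 66
Base → S3 → S1 → S2 → S4 → Base: 10+17+5+13+11 = 56
Base → S3 → S2 → S1 → S4 → Base: 10+12+5+18+11 = 56
The minimum is 38.
One optimal route: Base → S1 → S2 → S3 → S4 → Base (or its reverse).

Minimum total distance: 38 blocks.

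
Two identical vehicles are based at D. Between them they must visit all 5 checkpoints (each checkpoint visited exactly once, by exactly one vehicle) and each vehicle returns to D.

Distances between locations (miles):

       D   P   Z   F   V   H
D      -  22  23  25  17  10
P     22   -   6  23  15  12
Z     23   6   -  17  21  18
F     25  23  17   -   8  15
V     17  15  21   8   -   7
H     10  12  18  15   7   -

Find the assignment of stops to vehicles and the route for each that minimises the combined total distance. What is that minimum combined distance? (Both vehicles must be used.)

90 miles — the smallest possible combined total.

Try each way of splitting the stops between the two vehicles (each non-empty) and, for each split, find the best tour for each vehicle:
  {P} + {Z, F, V, H}: 44 + 65 = 109
  {Z} + {P, F, V, H}: 46 + 70 = 116
  {P, Z} + {F, V, H}: 51 + 50 = 101
  {F} + {P, Z, V, H}: 50 + 61 = 111
  {P, F} + {Z, V, H}: 70 + 61 = 131
  {Z, F} + {P, V, H}: 65 + 54 = 119
  … (15 splits in total)
  {P, Z, F, V} + {H}: 70 + 20 = 90  ← best
Best: vehicle 1 D → P → Z → F → V → D = 70; vehicle 2 D → H → D = 20; combined 90.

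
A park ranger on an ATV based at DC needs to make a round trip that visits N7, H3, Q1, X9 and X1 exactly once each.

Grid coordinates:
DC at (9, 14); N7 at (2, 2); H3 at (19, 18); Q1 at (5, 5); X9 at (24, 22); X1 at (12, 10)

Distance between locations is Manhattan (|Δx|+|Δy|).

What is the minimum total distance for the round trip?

There are 60 distinct closed tours to check (reversals are equivalent).
DC - N7 - H3 - Q1 - X9 - X1 - DC: 19+33+27+36+24+7 = 146
DC - N7 - H3 - Q1 - X1 - X9 - DC: 19+33+27+12+24+23 = 138
DC - N7 - H3 - X9 - Q1 - X1 - DC: 19+33+9+36+12+7 = 116
DC - N7 - H3 - X9 - X1 - Q1 - DC: 19+33+9+24+12+13 = 110
DC - N7 - H3 - X1 - Q1 - X9 - DC: 19+33+15+12+36+23 = 138
DC - N7 - H3 - X1 - X9 - Q1 - DC: 19+33+15+24+36+13 = 140
DC - N7 - Q1 - H3 - X9 - X1 - DC: 19+6+27+9+24+7 = 92
DC - N7 - Q1 - H3 - X1 - X9 - DC: 19+6+27+15+24+23 = 114
DC - N7 - Q1 - X9 - H3 - X1 - DC: 19+6+36+9+15+7 = 92
DC - N7 - Q1 - X9 - X1 - H3 - DC: 19+6+36+24+15+14 = 114
DC - N7 - Q1 - X1 - H3 - X9 - DC: 19+6+12+15+9+23 = 84
DC - N7 - Q1 - X1 - X9 - H3 - DC: 19+6+12+24+9+14 = 84
DC - N7 - X9 - H3 - Q1 - X1 - DC: 19+42+9+27+12+7 = 116
DC - N7 - X9 - H3 - X1 - Q1 - DC: 19+42+9+15+12+13 = 110
… (46 more)
The minimum is 84.
One optimal route: DC → N7 → Q1 → X1 → H3 → X9 → DC (or its reverse).

Minimum total distance: 84.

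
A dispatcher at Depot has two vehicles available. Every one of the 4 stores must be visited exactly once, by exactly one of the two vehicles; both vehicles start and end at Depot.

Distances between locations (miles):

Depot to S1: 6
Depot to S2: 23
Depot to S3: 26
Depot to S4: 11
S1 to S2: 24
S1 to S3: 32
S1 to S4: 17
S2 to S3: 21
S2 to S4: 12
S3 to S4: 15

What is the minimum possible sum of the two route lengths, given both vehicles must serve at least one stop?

82 miles — the smallest possible combined total.

Check every non-empty split of the stops between the two vehicles; for each half take its own optimal tour:
  {S1} + {S2, S3, S4}: 12 + 70 = 82
  {S2} + {S1, S3, S4}: 46 + 64 = 110
  {S1, S2} + {S3, S4}: 53 + 52 = 105
  {S3} + {S1, S2, S4}: 52 + 53 = 105
  {S1, S3} + {S2, S4}: 64 + 46 = 110
  {S2, S3} + {S1, S4}: 70 + 34 = 104
  … (7 splits in total)
Best: vehicle 1 Depot → S1 → Depot = 12; vehicle 2 Depot → S2 → S3 → S4 → Depot = 70; combined 82.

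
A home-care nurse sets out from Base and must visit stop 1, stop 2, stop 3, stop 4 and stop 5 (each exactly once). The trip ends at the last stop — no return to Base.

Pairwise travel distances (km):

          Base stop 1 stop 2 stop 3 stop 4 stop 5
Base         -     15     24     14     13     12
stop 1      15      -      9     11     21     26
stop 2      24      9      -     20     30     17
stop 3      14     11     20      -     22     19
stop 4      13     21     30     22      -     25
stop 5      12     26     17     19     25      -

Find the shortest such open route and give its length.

There are 5! = 120 possible orderings.
Base → stop 1 → stop 2 → stop 3 → stop 4 → stop 5: 15+9+20+22+25 = 91
Base → stop 1 → stop 2 → stop 3 → stop 5 → stop 4: 15+9+20+19+25 = 88
Base → stop 1 → stop 2 → stop 4 → stop 3 → stop 5: 15+9+30+22+19 = 95
Base → stop 1 → stop 2 → stop 4 → stop 5 → stop 3: 15+9+30+25+19 = 98
Base → stop 1 → stop 2 → stop 5 → stop 3 → stop 4: 15+9+17+19+22 = 82
Base → stop 1 → stop 2 → stop 5 → stop 4 → stop 3: 15+9+17+25+22 = 88
Base → stop 1 → stop 3 → stop 2 → stop 4 → stop 5: 15+11+20+30+25 = 101
Base → stop 1 → stop 3 → stop 2 → stop 5 → stop 4: 15+11+20+17+25 = 88
Base → stop 1 → stop 3 → stop 4 → stop 2 → stop 5: 15+11+22+30+17 = 95
Base → stop 1 → stop 3 → stop 4 → stop 5 → stop 2: 15+11+22+25+17 = 90
Base → stop 1 → stop 3 → stop 5 → stop 2 → stop 4: 15+11+19+17+30 = 92
Base → stop 1 → stop 3 → stop 5 → stop 4 → stop 2: 15+11+19+25+30 = 100
Base → stop 1 → stop 4 → stop 2 → stop 3 → stop 5: 15+21+30+20+19 = 105
Base → stop 1 → stop 4 → stop 2 → stop 5 → stop 3: 15+21+30+17+19 = 102
… (106 more)
Base → stop 5 → stop 2 → stop 1 → stop 3 → stop 4: 12+17+9+11+22 = 71  ← best
The minimum is 71.
One shortest path: Base → stop 5 → stop 2 → stop 1 → stop 3 → stop 4.

Shortest open route: 71 km.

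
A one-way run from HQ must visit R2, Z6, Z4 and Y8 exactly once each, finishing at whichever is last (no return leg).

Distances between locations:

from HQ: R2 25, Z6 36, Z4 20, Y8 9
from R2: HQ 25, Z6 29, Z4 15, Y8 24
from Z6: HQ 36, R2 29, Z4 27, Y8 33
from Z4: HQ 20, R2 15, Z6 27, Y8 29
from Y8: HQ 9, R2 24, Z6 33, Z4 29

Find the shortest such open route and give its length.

Shortest open route: 75.

There are 4! = 24 possible orderings.
HQ → R2 → Z6 → Z4 → Y8: 25+29+27+29 = 110
HQ → R2 → Z6 → Y8 → Z4: 25+29+33+29 = 116
HQ → R2 → Z4 → Z6 → Y8: 25+15+27+33 = 100
HQ → R2 → Z4 → Y8 → Z6: 25+15+29+33 = 102
HQ → R2 → Y8 → Z6 → Z4: 25+24+33+27 = 109
HQ → R2 → Y8 → Z4 → Z6: 25+24+29+27 = 105
HQ → Z6 → R2 → Z4 → Y8: 36+29+15+29 = 109
HQ → Z6 → R2 → Y8 → Z4: 36+29+24+29 = 118
HQ → Z6 → Z4 → R2 → Y8: 36+27+15+24 = 102
HQ → Z6 → Z4 → Y8 → R2: 36+27+29+24 = 116
HQ → Z6 → Y8 → R2 → Z4: 36+33+24+15 = 108
HQ → Z6 → Y8 → Z4 → R2: 36+33+29+15 = 113
HQ → Z4 → R2 → Z6 → Y8: 20+15+29+33 = 97
HQ → Z4 → R2 → Y8 → Z6: 20+15+24+33 = 92
… (10 more)
HQ → Y8 → R2 → Z4 → Z6: 9+24+15+27 = 75  ← best
The minimum is 75.
One shortest path: HQ → Y8 → R2 → Z4 → Z6.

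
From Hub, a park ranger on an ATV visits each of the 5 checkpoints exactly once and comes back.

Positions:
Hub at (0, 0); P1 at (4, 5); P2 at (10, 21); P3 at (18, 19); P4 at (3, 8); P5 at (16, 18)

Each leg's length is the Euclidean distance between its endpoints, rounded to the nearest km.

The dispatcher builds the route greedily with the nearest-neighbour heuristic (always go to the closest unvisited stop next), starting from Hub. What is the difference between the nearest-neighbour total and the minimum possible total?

From Hub: P1=6, P4=9, P2=23, P5=24, P3=26 → choose P1 (6).
From P1: P4=3, P2=17, P5=18, P3=20 → choose P4 (3).
From P4: P2=15, P5=16, P3=19 → choose P2 (15).
From P2: P5=7, P3=8 → choose P5 (7).
From P5: P3=2 → choose P3 (2).
NN route Hub → P1 → P4 → P2 → P5 → P3 → Hub costs 59.
Optimal: Hub → P1 → P2 → P3 → P5 → P4 → Hub costs 58 (by enumerating all 60 distinct tours).
Excess = 59 − 58 = 1.

The nearest-neighbour route is 1 km longer than optimal.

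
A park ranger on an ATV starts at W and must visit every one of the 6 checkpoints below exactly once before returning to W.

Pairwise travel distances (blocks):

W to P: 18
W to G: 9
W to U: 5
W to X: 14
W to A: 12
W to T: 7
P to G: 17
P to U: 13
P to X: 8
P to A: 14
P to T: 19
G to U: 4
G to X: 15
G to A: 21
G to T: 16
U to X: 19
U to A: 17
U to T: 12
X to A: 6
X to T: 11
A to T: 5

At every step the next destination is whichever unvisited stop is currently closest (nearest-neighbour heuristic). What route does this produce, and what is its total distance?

Total distance 72 blocks via the nearest-neighbour route W → U → G → X → A → T → P → W.

W → [U:5 / T:7 / G:9 / A:12 / X:14 / P:18] → U (5)
U → [G:4 / T:12 / P:13 / A:17 / X:19] → G (4)
G → [X:15 / T:16 / P:17 / A:21] → X (15)
X → [A:6 / P:8 / T:11] → A (6)
A → [T:5 / P:14] → T (5)
T → [P:19] → P (19)
Return P→W: 18.
Total = 5 + 4 + 15 + 6 + 5 + 19 + 18 = 72.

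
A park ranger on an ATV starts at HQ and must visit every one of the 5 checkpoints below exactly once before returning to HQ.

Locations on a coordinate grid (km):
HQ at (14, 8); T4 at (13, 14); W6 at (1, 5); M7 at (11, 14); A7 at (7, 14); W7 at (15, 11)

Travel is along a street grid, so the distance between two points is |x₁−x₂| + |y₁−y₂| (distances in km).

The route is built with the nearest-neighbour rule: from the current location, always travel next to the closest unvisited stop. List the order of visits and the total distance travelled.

46 km along HQ → W7 → T4 → M7 → A7 → W6 → HQ.

At HQ the remaining stops are W7 4, T4 7, M7 9, A7 13, W6 16; go to W7.
At W7 the remaining stops are T4 5, M7 7, A7 11, W6 20; go to T4.
At T4 the remaining stops are M7 2, A7 6, W6 21; go to M7.
At M7 the remaining stops are A7 4, W6 19; go to A7.
At A7 the remaining stops are W6 15; go to W6.
Return W6→HQ: 16.
Total = 4 + 5 + 2 + 4 + 15 + 16 = 46.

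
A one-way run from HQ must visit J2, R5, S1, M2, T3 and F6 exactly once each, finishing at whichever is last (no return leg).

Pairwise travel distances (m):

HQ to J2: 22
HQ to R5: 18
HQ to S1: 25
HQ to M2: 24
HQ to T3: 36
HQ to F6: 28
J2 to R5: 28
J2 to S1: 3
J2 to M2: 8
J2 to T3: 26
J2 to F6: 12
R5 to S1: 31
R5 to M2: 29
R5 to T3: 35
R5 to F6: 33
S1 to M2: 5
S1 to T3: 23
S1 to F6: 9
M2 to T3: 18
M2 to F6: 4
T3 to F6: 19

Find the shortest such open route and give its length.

Shortest open route: 77 m.

There are 6! = 720 possible orderings.
HQ - J2 - R5 - S1 - M2 - T3 - F6: 22+28+31+5+18+19 = 123
HQ - J2 - R5 - S1 - M2 - F6 - T3: 22+28+31+5+4+19 = 109
HQ - J2 - R5 - S1 - T3 - M2 - F6: 22+28+31+23+18+4 = 126
HQ - J2 - R5 - S1 - T3 - F6 - M2: 22+28+31+23+19+4 = 127
HQ - J2 - R5 - S1 - F6 - M2 - T3: 22+28+31+9+4+18 = 112
HQ - J2 - R5 - S1 - F6 - T3 - M2: 22+28+31+9+19+18 = 127
HQ - J2 - R5 - M2 - S1 - T3 - F6: 22+28+29+5+23+19 = 126
HQ - J2 - R5 - M2 - S1 - F6 - T3: 22+28+29+5+9+19 = 112
… (712 more)
HQ - R5 - J2 - S1 - M2 - F6 - T3: 18+28+3+5+4+19 = 77  ← best
The minimum is 77.
One shortest path: HQ → R5 → J2 → S1 → M2 → F6 → T3.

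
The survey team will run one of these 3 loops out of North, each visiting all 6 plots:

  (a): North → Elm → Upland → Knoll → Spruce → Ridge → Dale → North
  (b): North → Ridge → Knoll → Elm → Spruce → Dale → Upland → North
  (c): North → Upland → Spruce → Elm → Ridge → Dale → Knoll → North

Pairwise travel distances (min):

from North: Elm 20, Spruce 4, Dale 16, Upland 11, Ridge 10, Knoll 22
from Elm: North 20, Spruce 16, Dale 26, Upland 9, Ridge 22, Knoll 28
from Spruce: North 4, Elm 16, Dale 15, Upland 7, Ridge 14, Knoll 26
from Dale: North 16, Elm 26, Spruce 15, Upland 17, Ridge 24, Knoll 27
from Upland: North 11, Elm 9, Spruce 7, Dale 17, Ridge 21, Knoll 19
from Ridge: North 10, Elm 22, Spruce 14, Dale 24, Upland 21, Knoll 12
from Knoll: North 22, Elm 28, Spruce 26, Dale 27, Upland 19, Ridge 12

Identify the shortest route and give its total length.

109 min — (b) is the shortest.

(a): 20 + 9 + 19 + 26 + 14 + 24 + 16 = 128
(b): 10 + 12 + 28 + 16 + 15 + 17 + 11 = 109
(c): 11 + 7 + 16 + 22 + 24 + 27 + 22 = 129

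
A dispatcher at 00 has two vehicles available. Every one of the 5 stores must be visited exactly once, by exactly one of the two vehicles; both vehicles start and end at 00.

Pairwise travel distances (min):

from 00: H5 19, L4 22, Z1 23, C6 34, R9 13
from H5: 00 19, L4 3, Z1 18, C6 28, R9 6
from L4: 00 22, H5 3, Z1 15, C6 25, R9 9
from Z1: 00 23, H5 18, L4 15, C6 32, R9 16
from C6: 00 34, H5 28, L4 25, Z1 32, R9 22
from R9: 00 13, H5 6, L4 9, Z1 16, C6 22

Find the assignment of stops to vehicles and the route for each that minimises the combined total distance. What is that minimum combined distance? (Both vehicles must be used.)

127 min — the smallest possible combined total.

Try each way of splitting the stops between the two vehicles (each non-empty) and, for each split, find the best tour for each vehicle:
  {H5} + {L4, Z1, C6, R9}: 38 + 98 = 136
  {L4} + {H5, Z1, C6, R9}: 44 + 102 = 146
  {H5, L4} + {Z1, C6, R9}: 44 + 90 = 134
  {Z1} + {H5, L4, C6, R9}: 46 + 81 = 127
  {H5, Z1} + {L4, C6, R9}: 60 + 81 = 141
  {L4, Z1} + {H5, C6, R9}: 60 + 81 = 141
  … (15 splits in total)
Best: vehicle 1 00 → Z1 → 00 = 46; vehicle 2 00 → C6 → L4 → H5 → R9 → 00 = 81; combined 127.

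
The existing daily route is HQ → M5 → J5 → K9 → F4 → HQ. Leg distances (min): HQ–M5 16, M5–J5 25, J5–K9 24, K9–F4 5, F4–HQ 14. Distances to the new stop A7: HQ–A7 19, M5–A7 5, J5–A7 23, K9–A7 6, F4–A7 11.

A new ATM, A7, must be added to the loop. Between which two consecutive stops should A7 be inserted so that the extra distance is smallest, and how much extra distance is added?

Insertion cost between consecutive stops i–j is d(i,A7) + d(A7,j) − d(i,j):
  between HQ and M5: 19 + 5 − 16 = 8
  between M5 and J5: 5 + 23 − 25 = 3
  between J5 and K9: 23 + 6 − 24 = 5
  between K9 and F4: 6 + 11 − 5 = 12
  between F4 and HQ: 11 + 19 − 14 = 16
Cheapest insertion is between M5 and J5, adding 3.
New total = 84 + 3 = 87.

Minimum extra distance: 3 min, inserting A7 between M5 and J5.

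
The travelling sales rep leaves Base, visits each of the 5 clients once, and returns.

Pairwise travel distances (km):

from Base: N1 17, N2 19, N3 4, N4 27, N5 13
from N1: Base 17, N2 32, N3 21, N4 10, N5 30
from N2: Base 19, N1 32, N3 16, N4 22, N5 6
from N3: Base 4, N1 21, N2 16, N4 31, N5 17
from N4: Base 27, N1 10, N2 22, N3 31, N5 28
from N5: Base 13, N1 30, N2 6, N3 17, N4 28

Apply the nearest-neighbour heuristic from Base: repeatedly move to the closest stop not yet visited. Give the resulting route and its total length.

Nearest-neighbour total = 81 km; route Base → N3 → N2 → N5 → N4 → N1 → Base.

Base → [N3:4 / N5:13 / N1:17 / N2:19 / N4:27] → N3 (4)
N3 → [N2:16 / N5:17 / N1:21 / N4:31] → N2 (16)
N2 → [N5:6 / N4:22 / N1:32] → N5 (6)
N5 → [N4:28 / N1:30] → N4 (28)
N4 → [N1:10] → N1 (10)
Return N1→Base: 17.
Total = 4 + 16 + 6 + 28 + 10 + 17 = 81.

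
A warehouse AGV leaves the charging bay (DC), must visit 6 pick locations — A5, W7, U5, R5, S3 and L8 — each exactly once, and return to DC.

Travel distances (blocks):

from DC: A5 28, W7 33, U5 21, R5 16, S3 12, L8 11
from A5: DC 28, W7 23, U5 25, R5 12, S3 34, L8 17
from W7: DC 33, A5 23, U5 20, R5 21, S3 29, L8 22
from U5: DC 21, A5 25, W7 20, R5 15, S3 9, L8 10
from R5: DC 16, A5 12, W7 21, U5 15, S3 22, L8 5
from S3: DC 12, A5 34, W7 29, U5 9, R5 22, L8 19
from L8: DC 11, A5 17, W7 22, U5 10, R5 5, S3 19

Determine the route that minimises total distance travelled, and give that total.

DC→A5→W7→U5→R5→S3→L8→DC: 28+23+20+15+22+19+11 = 138
DC→A5→W7→U5→R5→L8→S3→DC: 28+23+20+15+5+19+12 = 122
DC→A5→W7→U5→S3→R5→L8→DC: 28+23+20+9+22+5+11 = 118
DC→A5→W7→U5→S3→L8→R5→DC: 28+23+20+9+19+5+16 = 120
DC→A5→W7→U5→L8→R5→S3→DC: 28+23+20+10+5+22+12 = 120
DC→A5→W7→U5→L8→S3→R5→DC: 28+23+20+10+19+22+16 = 138
DC→A5→W7→R5→U5→S3→L8→DC: 28+23+21+15+9+19+11 = 126
DC→A5→W7→R5→U5→L8→S3→DC: 28+23+21+15+10+19+12 = 128
… (352 more)
DC→S3→U5→W7→A5→R5→L8→DC: 12+9+20+23+12+5+11 = 92  ← best
The minimum is 92.
One optimal route: DC → S3 → U5 → W7 → A5 → R5 → L8 → DC (or its reverse).

Shortest round trip = 92 blocks.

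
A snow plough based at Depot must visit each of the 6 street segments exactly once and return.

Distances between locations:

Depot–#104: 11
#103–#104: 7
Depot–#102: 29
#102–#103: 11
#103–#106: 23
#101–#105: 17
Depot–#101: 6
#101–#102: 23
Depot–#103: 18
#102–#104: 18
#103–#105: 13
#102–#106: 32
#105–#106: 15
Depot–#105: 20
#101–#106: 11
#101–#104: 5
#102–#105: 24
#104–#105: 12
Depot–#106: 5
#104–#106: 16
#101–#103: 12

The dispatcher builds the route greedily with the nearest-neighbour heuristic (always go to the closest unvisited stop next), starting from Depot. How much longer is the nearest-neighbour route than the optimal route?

Depot: #106=5, #101=6, #104=11, #103=18, #105=20, #102=29 ⇒ #106
#106: #101=11, #105=15, #104=16, #103=23, #102=32 ⇒ #101
#101: #104=5, #103=12, #105=17, #102=23 ⇒ #104
#104: #103=7, #105=12, #102=18 ⇒ #103
#103: #102=11, #105=13 ⇒ #102
#102: #105=24 ⇒ #105
NN route Depot → #106 → #101 → #104 → #103 → #102 → #105 → Depot costs 83.
Optimal: Depot → #101 → #104 → #102 → #103 → #105 → #106 → Depot costs 73 (by enumerating all 360 distinct tours).
Excess = 83 − 73 = 10.

The nearest-neighbour route is 10 longer than optimal.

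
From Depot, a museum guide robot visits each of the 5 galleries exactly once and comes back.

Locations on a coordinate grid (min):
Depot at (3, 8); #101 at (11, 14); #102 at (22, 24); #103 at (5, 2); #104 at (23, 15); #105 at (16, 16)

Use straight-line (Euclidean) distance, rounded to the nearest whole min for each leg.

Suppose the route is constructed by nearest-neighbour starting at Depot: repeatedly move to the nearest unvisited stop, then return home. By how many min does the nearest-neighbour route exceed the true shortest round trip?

From Depot: #103=6, #101=10, #105=15, #104=21, #102=25 → choose #103 (6).
From #103: #101=13, #105=18, #104=22, #102=28 → choose #101 (13).
From #101: #105=5, #104=12, #102=15 → choose #105 (5).
From #105: #104=7, #102=10 → choose #104 (7).
From #104: #102=9 → choose #102 (9).
NN route Depot → #103 → #101 → #105 → #104 → #102 → Depot costs 65.
Optimal: Depot → #101 → #105 → #102 → #104 → #103 → Depot costs 62 (by enumerating all 60 distinct tours).
Excess = 65 − 62 = 3.

Excess over optimum: 3 min.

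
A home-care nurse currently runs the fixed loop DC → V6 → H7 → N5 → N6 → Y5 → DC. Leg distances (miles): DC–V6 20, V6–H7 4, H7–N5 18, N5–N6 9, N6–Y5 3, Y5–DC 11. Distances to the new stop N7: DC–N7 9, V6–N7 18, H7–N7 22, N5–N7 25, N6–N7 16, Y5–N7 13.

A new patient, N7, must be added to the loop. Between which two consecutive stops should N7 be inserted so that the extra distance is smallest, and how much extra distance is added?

+7 miles — insert N7 between DC and V6.

Insertion cost between consecutive stops i–j is d(i,N7) + d(N7,j) − d(i,j):
  between DC and V6: 9 + 18 − 20 = 7
  between V6 and H7: 18 + 22 − 4 = 36
  between H7 and N5: 22 + 25 − 18 = 29
  between N5 and N6: 25 + 16 − 9 = 32
  between N6 and Y5: 16 + 13 − 3 = 26
  between Y5 and DC: 13 + 9 − 11 = 11
Cheapest insertion is between DC and V6, adding 7.
New total = 65 + 7 = 72.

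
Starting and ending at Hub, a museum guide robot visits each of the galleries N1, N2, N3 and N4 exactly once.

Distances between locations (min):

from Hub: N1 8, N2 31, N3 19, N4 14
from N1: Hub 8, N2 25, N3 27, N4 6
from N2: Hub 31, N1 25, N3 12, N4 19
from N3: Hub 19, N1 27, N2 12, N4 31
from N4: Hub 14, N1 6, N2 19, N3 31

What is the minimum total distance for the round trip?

There are 12 distinct closed tours to check (reversals are equivalent).
Hub→N1→N2→N3→N4→Hub: 8+25+12+31+14 = 90
Hub→N1→N2→N4→N3→Hub: 8+25+19+31+19 = 102
Hub→N1→N3→N2→N4→Hub: 8+27+12+19+14 = 80
Hub→N1→N3→N4→N2→Hub: 8+27+31+19+31 = 116
Hub→N1→N4→N2→N3→Hub: 8+6+19+12+19 = 64
Hub→N1→N4→N3→N2→Hub: 8+6+31+12+31 = 88
Hub→N2→N1→N3→N4→Hub: 31+25+27+31+14 = 128
Hub→N2→N1→N4→N3→Hub: 31+25+6+31+19 = 112
Hub→N2→N3→N1→N4→Hub: 31+12+27+6+14 = 90
Hub→N2→N4→N1→N3→Hub: 31+19+6+27+19 = 102
Hub→N3→N1→N2→N4→Hub: 19+27+25+19+14 = 104
Hub→N3→N2→N1→N4→Hub: 19+12+25+6+14 = 76
The minimum is 64.
One optimal route: Hub → N1 → N4 → N2 → N3 → Hub (or its reverse).

Minimum total distance: 64 min.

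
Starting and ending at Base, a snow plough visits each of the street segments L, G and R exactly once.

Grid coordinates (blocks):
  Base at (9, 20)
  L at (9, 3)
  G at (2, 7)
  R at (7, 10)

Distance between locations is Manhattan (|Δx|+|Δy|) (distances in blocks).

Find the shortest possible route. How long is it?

48 blocks — the shortest possible round trip.

Base-L-G-R-Base: 17+11+8+12 = 48
Base-L-R-G-Base: 17+9+8+20 = 54
Base-G-L-R-Base: 20+11+9+12 = 52
The minimum is 48.
One optimal route: Base → L → G → R → Base (or its reverse).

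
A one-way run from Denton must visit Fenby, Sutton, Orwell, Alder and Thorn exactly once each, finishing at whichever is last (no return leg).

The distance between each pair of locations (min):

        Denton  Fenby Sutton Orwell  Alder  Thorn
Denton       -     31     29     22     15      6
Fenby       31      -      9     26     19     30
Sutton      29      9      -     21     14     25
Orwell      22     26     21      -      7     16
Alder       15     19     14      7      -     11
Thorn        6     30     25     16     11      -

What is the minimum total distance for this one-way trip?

Minimum one-way distance = 52 min.

There are 5! = 120 possible orderings.
Denton → Fenby → Sutton → Orwell → Alder → Thorn: 31+9+21+7+11 = 79
Denton → Fenby → Sutton → Orwell → Thorn → Alder: 31+9+21+16+11 = 88
Denton → Fenby → Sutton → Alder → Orwell → Thorn: 31+9+14+7+16 = 77
Denton → Fenby → Sutton → Alder → Thorn → Orwell: 31+9+14+11+16 = 81
Denton → Fenby → Sutton → Thorn → Orwell → Alder: 31+9+25+16+7 = 88
Denton → Fenby → Sutton → Thorn → Alder → Orwell: 31+9+25+11+7 = 83
Denton → Fenby → Orwell → Sutton → Alder → Thorn: 31+26+21+14+11 = 103
Denton → Fenby → Orwell → Sutton → Thorn → Alder: 31+26+21+25+11 = 114
Denton → Fenby → Orwell → Alder → Sutton → Thorn: 31+26+7+14+25 = 103
Denton → Fenby → Orwell → Alder → Thorn → Sutton: 31+26+7+11+25 = 100
Denton → Fenby → Orwell → Thorn → Sutton → Alder: 31+26+16+25+14 = 112
Denton → Fenby → Orwell → Thorn → Alder → Sutton: 31+26+16+11+14 = 98
Denton → Fenby → Alder → Sutton → Orwell → Thorn: 31+19+14+21+16 = 101
Denton → Fenby → Alder → Sutton → Thorn → Orwell: 31+19+14+25+16 = 105
… (106 more)
Denton → Thorn → Orwell → Alder → Sutton → Fenby: 6+16+7+14+9 = 52  ← best
The minimum is 52.
One shortest path: Denton → Thorn → Orwell → Alder → Sutton → Fenby.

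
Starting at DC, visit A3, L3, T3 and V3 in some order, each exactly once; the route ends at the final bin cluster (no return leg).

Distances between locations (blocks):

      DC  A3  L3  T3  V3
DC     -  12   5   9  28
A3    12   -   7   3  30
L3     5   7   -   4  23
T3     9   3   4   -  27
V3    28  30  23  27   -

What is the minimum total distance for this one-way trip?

There are 4! = 24 possible orderings.
DC - A3 - L3 - T3 - V3: 12+7+4+27 = 50
DC - A3 - L3 - V3 - T3: 12+7+23+27 = 69
DC - A3 - T3 - L3 - V3: 12+3+4+23 = 42
DC - A3 - T3 - V3 - L3: 12+3+27+23 = 65
DC - A3 - V3 - L3 - T3: 12+30+23+4 = 69
DC - A3 - V3 - T3 - L3: 12+30+27+4 = 73
DC - L3 - A3 - T3 - V3: 5+7+3+27 = 42
DC - L3 - A3 - V3 - T3: 5+7+30+27 = 69
DC - L3 - T3 - A3 - V3: 5+4+3+30 = 42
DC - L3 - T3 - V3 - A3: 5+4+27+30 = 66
DC - L3 - V3 - A3 - T3: 5+23+30+3 = 61
DC - L3 - V3 - T3 - A3: 5+23+27+3 = 58
DC - T3 - A3 - L3 - V3: 9+3+7+23 = 42
DC - T3 - A3 - V3 - L3: 9+3+30+23 = 65
… (10 more)
The minimum is 42.
One shortest path: DC → A3 → T3 → L3 → V3.

42 blocks — the minimum one-way total.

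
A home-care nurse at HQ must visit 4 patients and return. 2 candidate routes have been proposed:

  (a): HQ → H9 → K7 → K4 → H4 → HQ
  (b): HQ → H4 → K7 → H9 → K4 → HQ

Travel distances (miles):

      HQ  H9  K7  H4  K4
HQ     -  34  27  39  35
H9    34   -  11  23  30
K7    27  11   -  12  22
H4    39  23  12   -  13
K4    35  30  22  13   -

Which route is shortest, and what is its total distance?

Shortest is (a), total 119 miles.

(a): 34 + 11 + 22 + 13 + 39 = 119
(b): 39 + 12 + 11 + 30 + 35 = 127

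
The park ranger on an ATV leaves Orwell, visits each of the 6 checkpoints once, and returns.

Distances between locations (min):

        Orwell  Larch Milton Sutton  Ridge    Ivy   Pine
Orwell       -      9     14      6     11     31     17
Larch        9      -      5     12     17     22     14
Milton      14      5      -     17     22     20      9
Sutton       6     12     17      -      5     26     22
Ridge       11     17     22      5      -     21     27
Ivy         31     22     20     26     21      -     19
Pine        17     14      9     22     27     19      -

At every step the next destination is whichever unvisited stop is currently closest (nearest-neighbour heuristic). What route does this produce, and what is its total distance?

Total distance 92 min via the nearest-neighbour route Orwell → Sutton → Ridge → Larch → Milton → Pine → Ivy → Orwell.

Orwell → [Sutton:6 / Larch:9 / Ridge:11 / Milton:14 / Pine:17 / Ivy:31] → Sutton (6)
Sutton → [Ridge:5 / Larch:12 / Milton:17 / Pine:22 / Ivy:26] → Ridge (5)
Ridge → [Larch:17 / Ivy:21 / Milton:22 / Pine:27] → Larch (17)
Larch → [Milton:5 / Pine:14 / Ivy:22] → Milton (5)
Milton → [Pine:9 / Ivy:20] → Pine (9)
Pine → [Ivy:19] → Ivy (19)
Return Ivy→Orwell: 31.
Total = 6 + 5 + 17 + 5 + 9 + 19 + 31 = 92.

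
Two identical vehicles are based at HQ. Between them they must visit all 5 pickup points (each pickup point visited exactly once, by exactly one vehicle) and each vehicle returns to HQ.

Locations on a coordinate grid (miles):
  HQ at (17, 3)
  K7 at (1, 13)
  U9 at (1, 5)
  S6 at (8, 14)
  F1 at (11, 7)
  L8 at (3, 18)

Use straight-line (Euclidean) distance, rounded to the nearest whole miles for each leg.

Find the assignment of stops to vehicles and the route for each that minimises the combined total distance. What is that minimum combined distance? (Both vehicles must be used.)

There are 2^4 − 1 = 15 ways to divide the 5 stops into two non-empty groups. For each, the best each vehicle can do is its own shortest tour through its group:
  {K7} + {U9, S6, F1, L8}: 38 + 50 = 88
  {U9} + {K7, S6, F1, L8}: 32 + 44 = 76
  {K7, U9} + {S6, F1, L8}: 43 + 41 = 84
  {S6} + {K7, U9, F1, L8}: 28 + 50 = 78
  {K7, S6} + {U9, F1, L8}: 40 + 50 = 90
  {U9, S6} + {K7, F1, L8}: 41 + 45 = 86
  … (15 splits in total)
  {F1} + {K7, U9, S6, L8}: 14 + 49 = 63  ← best
Best: vehicle 1 HQ → F1 → HQ = 14; vehicle 2 HQ → U9 → K7 → L8 → S6 → HQ = 49; combined 63.

63 miles — the smallest possible combined total.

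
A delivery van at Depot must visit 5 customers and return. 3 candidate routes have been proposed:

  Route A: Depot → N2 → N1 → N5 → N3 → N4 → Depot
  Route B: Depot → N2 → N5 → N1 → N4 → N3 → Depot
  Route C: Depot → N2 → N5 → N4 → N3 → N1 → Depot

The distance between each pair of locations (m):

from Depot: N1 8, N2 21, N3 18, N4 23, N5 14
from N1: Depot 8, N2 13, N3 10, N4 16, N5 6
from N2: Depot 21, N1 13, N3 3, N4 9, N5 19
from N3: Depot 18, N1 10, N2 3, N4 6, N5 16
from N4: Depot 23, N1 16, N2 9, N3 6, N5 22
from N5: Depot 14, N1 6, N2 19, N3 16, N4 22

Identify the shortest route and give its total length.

Route A: 21 + 13 + 6 + 16 + 6 + 23 = 85
Route B: 21 + 19 + 6 + 16 + 6 + 18 = 86
Route C: 21 + 19 + 22 + 6 + 10 + 8 = 86

85 m — Route A is the shortest.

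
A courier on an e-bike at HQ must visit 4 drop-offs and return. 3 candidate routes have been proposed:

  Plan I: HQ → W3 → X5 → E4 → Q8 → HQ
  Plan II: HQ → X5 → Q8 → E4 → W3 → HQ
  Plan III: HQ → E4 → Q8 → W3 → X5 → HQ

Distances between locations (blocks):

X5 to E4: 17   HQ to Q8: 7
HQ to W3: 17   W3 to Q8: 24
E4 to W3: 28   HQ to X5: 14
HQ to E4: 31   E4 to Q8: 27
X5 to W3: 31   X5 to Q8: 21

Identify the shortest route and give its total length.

Shortest is Plan I, total 99 blocks.

Plan I: 17 + 31 + 17 + 27 + 7 = 99
Plan II: 14 + 21 + 27 + 28 + 17 = 107
Plan III: 31 + 27 + 24 + 31 + 14 = 127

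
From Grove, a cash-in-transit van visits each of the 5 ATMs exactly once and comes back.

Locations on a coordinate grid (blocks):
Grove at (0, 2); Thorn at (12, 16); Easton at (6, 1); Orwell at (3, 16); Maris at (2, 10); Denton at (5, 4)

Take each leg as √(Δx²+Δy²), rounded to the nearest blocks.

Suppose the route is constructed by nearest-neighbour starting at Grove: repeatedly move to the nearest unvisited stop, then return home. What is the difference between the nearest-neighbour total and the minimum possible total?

From Grove: Denton=5, Easton=6, Maris=8, Orwell=14, Thorn=18 → choose Denton (5).
From Denton: Easton=3, Maris=7, Orwell=12, Thorn=14 → choose Easton (3).
From Easton: Maris=10, Orwell=15, Thorn=16 → choose Maris (10).
From Maris: Orwell=6, Thorn=12 → choose Orwell (6).
From Orwell: Thorn=9 → choose Thorn (9).
NN route Grove → Denton → Easton → Maris → Orwell → Thorn → Grove costs 51.
Optimal: Grove → Easton → Denton → Thorn → Orwell → Maris → Grove costs 46 (by enumerating all 60 distinct tours).
Excess = 51 − 46 = 5.

Excess over optimum: 5 blocks.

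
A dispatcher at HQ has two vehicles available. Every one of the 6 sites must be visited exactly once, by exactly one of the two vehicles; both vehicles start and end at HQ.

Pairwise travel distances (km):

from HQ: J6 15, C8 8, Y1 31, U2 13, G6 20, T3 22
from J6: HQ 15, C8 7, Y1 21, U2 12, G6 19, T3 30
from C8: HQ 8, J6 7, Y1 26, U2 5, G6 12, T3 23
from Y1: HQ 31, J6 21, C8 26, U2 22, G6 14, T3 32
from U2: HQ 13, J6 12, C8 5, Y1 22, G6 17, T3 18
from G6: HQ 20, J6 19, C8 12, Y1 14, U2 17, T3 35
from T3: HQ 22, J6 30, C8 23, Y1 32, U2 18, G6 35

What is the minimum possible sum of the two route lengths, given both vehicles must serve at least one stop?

Try each way of splitting the stops between the two vehicles (each non-empty) and, for each split, find the best tour for each vehicle:
  {J6} + {C8, Y1, U2, G6, T3}: 30 + 96 = 126
  {C8} + {J6, Y1, U2, G6, T3}: 16 + 107 = 123
  {J6, C8} + {Y1, U2, G6, T3}: 30 + 96 = 126
  {Y1} + {J6, C8, U2, G6, T3}: 62 + 91 = 153
  {J6, Y1} + {C8, U2, G6, T3}: 67 + 77 = 144
  {C8, Y1} + {J6, U2, G6, T3}: 65 + 91 = 156
  … (31 splits in total)
Best: vehicle 1 HQ → C8 → HQ = 16; vehicle 2 HQ → J6 → Y1 → G6 → U2 → T3 → HQ = 107; combined 123.

123 km — the smallest possible combined total.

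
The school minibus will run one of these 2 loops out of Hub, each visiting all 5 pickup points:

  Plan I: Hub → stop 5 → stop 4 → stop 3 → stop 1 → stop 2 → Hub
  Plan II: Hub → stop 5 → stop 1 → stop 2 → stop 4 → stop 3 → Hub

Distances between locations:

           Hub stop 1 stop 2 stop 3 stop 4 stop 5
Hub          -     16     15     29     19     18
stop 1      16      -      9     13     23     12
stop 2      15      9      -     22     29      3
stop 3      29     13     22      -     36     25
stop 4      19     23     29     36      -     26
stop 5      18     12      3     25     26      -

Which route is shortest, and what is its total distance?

Plan I: 18 + 26 + 36 + 13 + 9 + 15 = 117
Plan II: 18 + 12 + 9 + 29 + 36 + 29 = 133

117 — Plan I is the shortest.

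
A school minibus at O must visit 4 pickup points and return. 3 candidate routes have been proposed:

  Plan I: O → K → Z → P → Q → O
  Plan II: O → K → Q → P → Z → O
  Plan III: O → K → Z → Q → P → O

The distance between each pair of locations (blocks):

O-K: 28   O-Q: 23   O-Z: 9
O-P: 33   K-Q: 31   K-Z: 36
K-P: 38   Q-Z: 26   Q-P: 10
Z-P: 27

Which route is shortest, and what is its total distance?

Plan I: 28 + 36 + 27 + 10 + 23 = 124
Plan II: 28 + 31 + 10 + 27 + 9 = 105
Plan III: 28 + 36 + 26 + 10 + 33 = 133

105 blocks — Plan II is the shortest.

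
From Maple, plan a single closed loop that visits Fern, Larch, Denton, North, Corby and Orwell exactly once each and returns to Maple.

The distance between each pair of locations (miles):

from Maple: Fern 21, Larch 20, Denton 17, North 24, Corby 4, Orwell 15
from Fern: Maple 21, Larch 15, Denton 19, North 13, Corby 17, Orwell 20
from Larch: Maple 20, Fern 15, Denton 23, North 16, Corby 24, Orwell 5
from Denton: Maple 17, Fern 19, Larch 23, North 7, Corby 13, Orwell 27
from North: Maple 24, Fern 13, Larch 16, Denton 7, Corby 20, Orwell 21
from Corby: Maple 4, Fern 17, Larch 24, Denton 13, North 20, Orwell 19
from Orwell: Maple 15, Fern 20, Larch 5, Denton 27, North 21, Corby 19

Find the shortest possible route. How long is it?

There are 360 distinct closed tours to check (reversals are equivalent).
Maple→Fern→Larch→Denton→North→Corby→Orwell→Maple: 21+15+23+7+20+19+15 = 120
Maple→Fern→Larch→Denton→North→Orwell→Corby→Maple: 21+15+23+7+21+19+4 = 110
Maple→Fern→Larch→Denton→Corby→North→Orwell→Maple: 21+15+23+13+20+21+15 = 128
Maple→Fern→Larch→Denton→Corby→Orwell→North→Maple: 21+15+23+13+19+21+24 = 136
Maple→Fern→Larch→Denton→Orwell→North→Corby→Maple: 21+15+23+27+21+20+4 = 131
Maple→Fern→Larch→Denton→Orwell→Corby→North→Maple: 21+15+23+27+19+20+24 = 149
Maple→Fern→Larch→North→Denton→Corby→Orwell→Maple: 21+15+16+7+13+19+15 = 106
Maple→Fern→Larch→North→Denton→Orwell→Corby→Maple: 21+15+16+7+27+19+4 = 109
… (352 more)
Maple→Corby→Denton→North→Fern→Larch→Orwell→Maple: 4+13+7+13+15+5+15 = 72  ← best
The minimum is 72.
One optimal route: Maple → Corby → Denton → North → Fern → Larch → Orwell → Maple (or its reverse).

72 miles — the shortest possible round trip.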